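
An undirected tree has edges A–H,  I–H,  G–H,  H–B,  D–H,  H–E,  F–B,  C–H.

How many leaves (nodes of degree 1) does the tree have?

7

The leaves are A, C, D, E, F, G, I.
That is 7 leaves.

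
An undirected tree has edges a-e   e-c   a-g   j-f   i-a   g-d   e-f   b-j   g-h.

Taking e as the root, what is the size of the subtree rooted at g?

3

g's subtree: {g, h, d}, size 3.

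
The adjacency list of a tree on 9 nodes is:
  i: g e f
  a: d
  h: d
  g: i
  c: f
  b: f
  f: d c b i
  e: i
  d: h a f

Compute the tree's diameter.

A longest path is a-d-f-i-g, with 4 edges.

4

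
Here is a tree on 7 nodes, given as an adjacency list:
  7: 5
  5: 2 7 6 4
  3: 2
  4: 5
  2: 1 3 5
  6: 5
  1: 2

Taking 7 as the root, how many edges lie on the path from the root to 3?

3

7–5–2–3 — 3 edges.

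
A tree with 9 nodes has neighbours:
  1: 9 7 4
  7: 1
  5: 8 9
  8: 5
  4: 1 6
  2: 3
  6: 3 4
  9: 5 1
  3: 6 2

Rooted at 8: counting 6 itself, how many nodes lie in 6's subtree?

3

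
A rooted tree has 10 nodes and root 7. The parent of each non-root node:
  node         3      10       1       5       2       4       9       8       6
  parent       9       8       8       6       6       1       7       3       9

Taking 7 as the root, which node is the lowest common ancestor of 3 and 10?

3

Ancestors of 3 (toward the root): 3, 9, 7.
Ancestors of 10: 10, 8, 3, 9, 7.
The deepest node appearing in both lists is 3.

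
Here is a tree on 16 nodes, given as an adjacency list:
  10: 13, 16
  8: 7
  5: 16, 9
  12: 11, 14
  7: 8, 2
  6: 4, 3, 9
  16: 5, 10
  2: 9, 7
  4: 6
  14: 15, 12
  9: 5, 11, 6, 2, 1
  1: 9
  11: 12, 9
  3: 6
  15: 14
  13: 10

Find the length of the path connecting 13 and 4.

6

Walking from 13: 13–10–16–5–9–6–4. Length 6.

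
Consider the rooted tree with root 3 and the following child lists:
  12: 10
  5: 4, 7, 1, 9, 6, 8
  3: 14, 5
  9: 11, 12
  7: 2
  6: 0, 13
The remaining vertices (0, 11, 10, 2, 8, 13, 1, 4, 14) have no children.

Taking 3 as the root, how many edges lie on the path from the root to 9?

2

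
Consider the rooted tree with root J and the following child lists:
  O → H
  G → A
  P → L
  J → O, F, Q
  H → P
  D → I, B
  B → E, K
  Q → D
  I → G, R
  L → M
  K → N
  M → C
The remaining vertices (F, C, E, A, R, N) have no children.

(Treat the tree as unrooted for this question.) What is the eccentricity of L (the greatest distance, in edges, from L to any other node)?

A farthest node from L is A (N also at distance 9).
The path L – P – H – O – J – Q – D – I – G – A has 9 edges.

9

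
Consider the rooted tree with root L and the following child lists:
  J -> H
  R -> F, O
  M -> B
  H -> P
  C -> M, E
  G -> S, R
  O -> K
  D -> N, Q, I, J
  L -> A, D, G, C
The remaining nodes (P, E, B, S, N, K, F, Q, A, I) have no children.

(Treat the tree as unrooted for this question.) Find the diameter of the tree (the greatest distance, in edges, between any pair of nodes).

Starting from K, a farthest node is P at distance 8.
One longest path: K–O–R–G–L–D–J–H–P.
So the diameter is 8.

8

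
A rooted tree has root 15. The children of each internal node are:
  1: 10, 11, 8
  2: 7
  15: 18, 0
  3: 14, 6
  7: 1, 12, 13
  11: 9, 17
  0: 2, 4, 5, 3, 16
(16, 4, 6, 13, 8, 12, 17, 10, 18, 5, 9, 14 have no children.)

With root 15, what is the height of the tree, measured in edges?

6

A deepest node is 17, reached by 15 – 0 – 2 – 7 – 1 – 11 – 17.
That path has 6 edges, so the height is 6.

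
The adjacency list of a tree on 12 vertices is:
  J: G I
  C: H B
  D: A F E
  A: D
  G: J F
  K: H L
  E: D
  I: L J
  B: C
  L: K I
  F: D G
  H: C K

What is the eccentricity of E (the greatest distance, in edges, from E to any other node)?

A farthest node from E is B.
The path E-D-F-G-J-I-L-K-H-C-B has 10 edges.

10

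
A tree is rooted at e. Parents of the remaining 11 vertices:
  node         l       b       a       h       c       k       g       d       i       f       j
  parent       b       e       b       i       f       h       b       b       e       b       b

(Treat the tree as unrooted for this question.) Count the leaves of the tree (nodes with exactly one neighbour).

7

Degree-1 nodes: a, c, d, g, j, k, l — 7 of them.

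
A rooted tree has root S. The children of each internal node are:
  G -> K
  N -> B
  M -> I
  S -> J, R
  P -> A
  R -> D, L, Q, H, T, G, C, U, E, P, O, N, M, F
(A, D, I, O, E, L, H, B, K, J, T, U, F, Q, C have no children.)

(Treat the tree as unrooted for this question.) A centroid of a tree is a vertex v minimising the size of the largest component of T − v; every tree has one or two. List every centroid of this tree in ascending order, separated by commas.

R

Delete R: the remaining components have sizes 2, 2, 2, 2, 2, 1, 1, 1, 1, 1, 1, 1, 1, 1, 1. Max 2 ≤ 10, so R is a centroid.
Every other node leaves some component of size > 10, so the centroid is unique.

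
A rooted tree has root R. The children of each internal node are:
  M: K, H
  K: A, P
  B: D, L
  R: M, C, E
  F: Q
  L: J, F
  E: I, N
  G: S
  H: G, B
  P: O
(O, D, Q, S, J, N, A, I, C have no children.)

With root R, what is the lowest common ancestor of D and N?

D's ancestor chain is D, B, H, M, R and N's is N, E, R; they first meet at R.

R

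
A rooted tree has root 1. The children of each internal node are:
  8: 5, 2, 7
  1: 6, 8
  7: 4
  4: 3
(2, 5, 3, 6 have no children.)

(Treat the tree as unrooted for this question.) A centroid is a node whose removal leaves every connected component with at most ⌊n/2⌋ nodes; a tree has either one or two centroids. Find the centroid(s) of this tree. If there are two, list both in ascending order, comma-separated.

Removing 8 splits the tree into components of sizes 3, 2, 1, 1; the largest is 3 ≤ ⌊8/2⌋ = 4.
No neighbour of 8 does as well, so 8 is the unique centroid.

8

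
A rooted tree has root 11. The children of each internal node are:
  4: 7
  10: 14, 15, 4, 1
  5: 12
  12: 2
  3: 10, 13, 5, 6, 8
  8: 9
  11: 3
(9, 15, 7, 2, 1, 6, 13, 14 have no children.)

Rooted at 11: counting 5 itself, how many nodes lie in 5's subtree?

3

The subtree rooted at 5 contains: 5, 12, 2 — 3 nodes.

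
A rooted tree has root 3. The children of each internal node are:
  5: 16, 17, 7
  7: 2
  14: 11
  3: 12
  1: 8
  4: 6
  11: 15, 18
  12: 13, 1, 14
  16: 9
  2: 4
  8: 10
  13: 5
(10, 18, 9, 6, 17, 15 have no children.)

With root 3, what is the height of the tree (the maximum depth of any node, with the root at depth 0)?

A deepest node is 6, reached by 3–12–13–5–7–2–4–6.
That path has 7 edges, so the height is 7.

7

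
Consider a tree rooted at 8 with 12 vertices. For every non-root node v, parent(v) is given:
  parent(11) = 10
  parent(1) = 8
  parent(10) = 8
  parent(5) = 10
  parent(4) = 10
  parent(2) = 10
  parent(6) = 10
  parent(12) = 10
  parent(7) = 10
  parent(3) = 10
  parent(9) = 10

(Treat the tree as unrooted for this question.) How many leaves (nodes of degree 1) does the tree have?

10

Degree-1 nodes: 1, 2, 3, 4, 5, 6, 7, 9, 11, 12 — 10 of them.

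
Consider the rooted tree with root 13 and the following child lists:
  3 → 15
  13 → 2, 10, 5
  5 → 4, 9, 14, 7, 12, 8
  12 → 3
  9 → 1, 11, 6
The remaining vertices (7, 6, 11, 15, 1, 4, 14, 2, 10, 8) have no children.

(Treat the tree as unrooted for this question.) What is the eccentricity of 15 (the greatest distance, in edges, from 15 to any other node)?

5

Distances from 15 peak at 5, attained at 11 (6, 10, 2, 1 also at distance 5).
15–3–12–5–9–11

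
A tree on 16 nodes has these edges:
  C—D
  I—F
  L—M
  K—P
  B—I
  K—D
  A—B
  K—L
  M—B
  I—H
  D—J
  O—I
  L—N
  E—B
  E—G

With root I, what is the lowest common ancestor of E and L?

B

Ancestors of E (toward the root): E, B, I.
Ancestors of L: L, M, B, I.
The deepest node appearing in both lists is B.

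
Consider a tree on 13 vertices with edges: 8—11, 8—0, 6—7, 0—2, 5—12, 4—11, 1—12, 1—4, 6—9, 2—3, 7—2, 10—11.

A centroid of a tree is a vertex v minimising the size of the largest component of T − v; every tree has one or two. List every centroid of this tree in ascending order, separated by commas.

8

If 8 is removed the pieces have sizes 6, 6, all ≤ ⌊13/2⌋ = 6.
Every other node leaves some component of size > 6, so the centroid is unique.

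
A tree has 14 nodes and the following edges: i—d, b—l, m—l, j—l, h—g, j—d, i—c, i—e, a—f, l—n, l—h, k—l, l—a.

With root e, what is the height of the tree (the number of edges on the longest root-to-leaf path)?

g sits deepest: e – i – d – j – l – h – g — 6 edges from the root.

6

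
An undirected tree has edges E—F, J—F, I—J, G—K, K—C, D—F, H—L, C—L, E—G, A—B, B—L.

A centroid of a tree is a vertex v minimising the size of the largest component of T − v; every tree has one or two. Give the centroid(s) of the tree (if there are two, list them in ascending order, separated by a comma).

G, K

Delete K: the remaining components have sizes 6, 5. Max 6 ≤ 6, so K is a centroid.
G is adjacent to K and is also a centroid (the largest component after removing it is likewise 6).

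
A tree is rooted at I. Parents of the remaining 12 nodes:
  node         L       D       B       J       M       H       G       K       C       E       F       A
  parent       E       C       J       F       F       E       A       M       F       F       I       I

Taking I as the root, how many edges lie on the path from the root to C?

Climbing from C to the root: C – F – I. That's 2 steps.

2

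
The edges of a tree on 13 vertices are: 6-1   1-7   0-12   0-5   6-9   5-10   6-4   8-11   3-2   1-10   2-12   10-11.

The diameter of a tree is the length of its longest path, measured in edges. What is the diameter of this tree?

8

Starting from 3, a farthest node is 4 at distance 8.
One longest path: 3 - 2 - 12 - 0 - 5 - 10 - 1 - 6 - 4.
So the diameter is 8.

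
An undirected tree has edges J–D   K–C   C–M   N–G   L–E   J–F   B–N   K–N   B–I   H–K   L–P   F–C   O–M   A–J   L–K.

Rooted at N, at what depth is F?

3

Path from N to F: N → K → C → F, which has 3 edges.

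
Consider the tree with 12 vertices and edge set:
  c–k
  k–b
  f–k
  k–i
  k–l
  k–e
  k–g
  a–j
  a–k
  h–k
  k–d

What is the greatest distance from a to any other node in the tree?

2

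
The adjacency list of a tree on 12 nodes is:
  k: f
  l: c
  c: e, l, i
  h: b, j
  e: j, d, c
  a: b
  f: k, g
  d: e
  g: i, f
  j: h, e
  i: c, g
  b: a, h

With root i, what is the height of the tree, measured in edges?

A deepest node is a, reached by i–c–e–j–h–b–a.
That path has 6 edges, so the height is 6.

6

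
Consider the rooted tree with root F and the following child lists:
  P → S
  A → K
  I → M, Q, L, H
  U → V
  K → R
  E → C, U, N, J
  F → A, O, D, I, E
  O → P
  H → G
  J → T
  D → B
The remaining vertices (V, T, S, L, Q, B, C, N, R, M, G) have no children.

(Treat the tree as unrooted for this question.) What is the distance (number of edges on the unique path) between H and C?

4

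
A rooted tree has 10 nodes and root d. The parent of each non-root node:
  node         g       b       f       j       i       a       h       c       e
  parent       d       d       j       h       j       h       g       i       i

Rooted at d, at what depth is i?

Climbing from i to the root: i–j–h–g–d. That's 4 steps.

4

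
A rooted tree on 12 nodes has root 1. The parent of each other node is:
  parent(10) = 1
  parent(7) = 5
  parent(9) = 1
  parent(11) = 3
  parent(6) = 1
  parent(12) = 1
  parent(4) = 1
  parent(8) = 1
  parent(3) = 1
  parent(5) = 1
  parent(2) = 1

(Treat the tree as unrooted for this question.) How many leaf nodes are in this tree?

Exactly 9 nodes have a single neighbour: 2, 4, 6, 7, 8, 9, 10, 11, 12.

9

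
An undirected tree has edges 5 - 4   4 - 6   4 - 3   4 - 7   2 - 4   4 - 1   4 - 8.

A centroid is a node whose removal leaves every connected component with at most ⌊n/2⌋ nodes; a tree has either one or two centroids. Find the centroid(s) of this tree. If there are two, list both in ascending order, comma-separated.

Removing 4 splits the tree into components of sizes 1, 1, 1, 1, 1, 1, 1; the largest is 1 ≤ ⌊8/2⌋ = 4.
Every other node leaves some component of size > 4, so the centroid is unique.

4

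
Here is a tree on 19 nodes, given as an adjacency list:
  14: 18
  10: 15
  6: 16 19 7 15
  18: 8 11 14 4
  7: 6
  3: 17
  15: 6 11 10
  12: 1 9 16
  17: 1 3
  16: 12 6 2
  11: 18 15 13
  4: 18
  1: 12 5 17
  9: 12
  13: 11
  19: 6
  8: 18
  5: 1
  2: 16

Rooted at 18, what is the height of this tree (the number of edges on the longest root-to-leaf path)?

8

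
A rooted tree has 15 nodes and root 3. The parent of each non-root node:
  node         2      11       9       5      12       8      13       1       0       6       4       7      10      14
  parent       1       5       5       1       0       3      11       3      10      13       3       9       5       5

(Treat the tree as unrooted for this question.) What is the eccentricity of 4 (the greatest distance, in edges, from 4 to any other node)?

Distances from 4 peak at 6, attained at 6 (12 also at distance 6).
4–3–1–5–11–13–6

6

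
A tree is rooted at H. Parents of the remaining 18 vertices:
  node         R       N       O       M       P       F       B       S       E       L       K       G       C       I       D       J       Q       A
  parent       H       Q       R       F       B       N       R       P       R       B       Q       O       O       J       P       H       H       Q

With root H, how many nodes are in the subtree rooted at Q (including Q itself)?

Q's subtree: {Q, A, N, K, F, M}, size 6.

6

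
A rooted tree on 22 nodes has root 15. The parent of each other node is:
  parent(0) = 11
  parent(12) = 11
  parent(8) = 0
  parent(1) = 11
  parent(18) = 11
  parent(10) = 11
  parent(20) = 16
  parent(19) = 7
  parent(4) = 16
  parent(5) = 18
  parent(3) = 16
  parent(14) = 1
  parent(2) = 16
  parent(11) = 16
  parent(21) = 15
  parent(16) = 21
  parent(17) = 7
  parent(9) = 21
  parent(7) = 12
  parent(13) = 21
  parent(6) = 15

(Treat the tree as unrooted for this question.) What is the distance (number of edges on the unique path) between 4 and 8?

4

The path is 4–16–11–0–8, which has 4 edges.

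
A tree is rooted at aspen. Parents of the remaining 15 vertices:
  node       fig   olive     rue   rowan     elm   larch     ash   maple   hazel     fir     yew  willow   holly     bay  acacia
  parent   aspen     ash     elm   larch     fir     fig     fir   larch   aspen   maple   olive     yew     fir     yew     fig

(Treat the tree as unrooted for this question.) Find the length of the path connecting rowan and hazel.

Walking from rowan: rowan–larch–fig–aspen–hazel. Length 4.

4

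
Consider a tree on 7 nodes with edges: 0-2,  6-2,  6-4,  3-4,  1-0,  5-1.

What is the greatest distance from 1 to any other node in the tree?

5

Distances from 1 peak at 5, attained at 3.
1-0-2-6-4-3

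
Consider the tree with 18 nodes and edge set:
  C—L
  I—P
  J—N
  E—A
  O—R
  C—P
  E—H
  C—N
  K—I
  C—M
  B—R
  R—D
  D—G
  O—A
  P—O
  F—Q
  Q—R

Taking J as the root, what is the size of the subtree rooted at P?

Descendants of P (including itself): P, O, I, R, A, K, Q, D, B, E, F, G, H. That's 13.

13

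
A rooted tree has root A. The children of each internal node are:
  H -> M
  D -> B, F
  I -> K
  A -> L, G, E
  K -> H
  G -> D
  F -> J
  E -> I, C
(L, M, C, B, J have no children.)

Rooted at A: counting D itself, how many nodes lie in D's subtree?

4

The subtree rooted at D contains: D, B, F, J — 4 nodes.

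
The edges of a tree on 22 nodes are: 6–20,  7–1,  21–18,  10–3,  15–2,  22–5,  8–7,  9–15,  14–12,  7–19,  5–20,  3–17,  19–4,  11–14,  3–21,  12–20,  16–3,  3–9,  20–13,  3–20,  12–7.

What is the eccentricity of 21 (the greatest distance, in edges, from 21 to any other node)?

6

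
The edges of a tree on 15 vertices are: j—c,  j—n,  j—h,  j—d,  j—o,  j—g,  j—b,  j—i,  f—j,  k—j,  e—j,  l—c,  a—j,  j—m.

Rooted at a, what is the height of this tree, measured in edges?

3

A deepest node is l, reached by a–j–c–l.
That path has 3 edges, so the height is 3.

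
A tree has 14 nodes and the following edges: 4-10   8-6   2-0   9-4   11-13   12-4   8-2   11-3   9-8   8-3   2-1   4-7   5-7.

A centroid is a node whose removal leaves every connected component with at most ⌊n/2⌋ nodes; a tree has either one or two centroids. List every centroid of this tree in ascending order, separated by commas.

If 8 is removed the pieces have sizes 6, 3, 3, 1, all ≤ ⌊14/2⌋ = 7.
No neighbour of 8 does as well, so 8 is the unique centroid.

8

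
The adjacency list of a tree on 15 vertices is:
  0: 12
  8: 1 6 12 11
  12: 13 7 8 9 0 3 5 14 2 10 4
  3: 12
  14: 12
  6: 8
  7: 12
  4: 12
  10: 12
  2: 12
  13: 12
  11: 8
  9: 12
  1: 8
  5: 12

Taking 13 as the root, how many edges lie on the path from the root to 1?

3

Path from 13 to 1: 13–12–8–1, which has 3 edges.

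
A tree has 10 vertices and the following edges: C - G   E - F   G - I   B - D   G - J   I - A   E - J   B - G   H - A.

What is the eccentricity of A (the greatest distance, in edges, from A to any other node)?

5

A farthest node from A is F.
The path A–I–G–J–E–F has 5 edges.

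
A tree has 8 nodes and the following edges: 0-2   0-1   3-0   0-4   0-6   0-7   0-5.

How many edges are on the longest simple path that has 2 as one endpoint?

2

A farthest node from 2 is 4 (6, 7, 5, 1, 3 also at distance 2).
The path 2–0–4 has 2 edges.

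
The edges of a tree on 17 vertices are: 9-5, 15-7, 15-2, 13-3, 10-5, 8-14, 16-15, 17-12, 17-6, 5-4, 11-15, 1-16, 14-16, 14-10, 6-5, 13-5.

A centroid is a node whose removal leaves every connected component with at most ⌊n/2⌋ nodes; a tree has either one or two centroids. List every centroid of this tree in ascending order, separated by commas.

10

Removing 10 splits the tree into components of sizes 8, 8; the largest is 8 ≤ ⌊17/2⌋ = 8.
No neighbour of 10 does as well, so 10 is the unique centroid.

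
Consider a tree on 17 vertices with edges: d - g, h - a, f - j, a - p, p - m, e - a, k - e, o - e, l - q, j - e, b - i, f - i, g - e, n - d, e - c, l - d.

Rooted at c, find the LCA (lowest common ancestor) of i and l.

e

Path i→root: i f j e c; path l→root: l d g e c.
First common node: e.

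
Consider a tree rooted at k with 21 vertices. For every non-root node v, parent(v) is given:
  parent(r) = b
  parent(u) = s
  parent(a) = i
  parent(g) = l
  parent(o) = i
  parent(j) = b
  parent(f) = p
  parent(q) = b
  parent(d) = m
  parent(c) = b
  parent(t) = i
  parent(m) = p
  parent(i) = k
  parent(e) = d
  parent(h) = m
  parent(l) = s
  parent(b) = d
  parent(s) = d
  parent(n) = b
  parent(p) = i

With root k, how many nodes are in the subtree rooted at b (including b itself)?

b's subtree: {b, j, r, c, n, q}, size 6.

6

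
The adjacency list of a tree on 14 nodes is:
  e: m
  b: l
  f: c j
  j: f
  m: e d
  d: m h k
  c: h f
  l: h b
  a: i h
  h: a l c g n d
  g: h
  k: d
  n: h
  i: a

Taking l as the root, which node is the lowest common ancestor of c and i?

c's ancestor chain is c, h, l and i's is i, a, h, l; they first meet at h.

h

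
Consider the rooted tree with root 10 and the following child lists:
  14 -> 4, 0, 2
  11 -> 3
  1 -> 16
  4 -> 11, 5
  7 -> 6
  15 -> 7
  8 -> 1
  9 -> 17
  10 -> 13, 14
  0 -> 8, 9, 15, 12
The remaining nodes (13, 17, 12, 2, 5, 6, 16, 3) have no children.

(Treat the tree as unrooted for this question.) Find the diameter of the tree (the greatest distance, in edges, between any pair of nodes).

7

A longest path is 3 - 11 - 4 - 14 - 0 - 8 - 1 - 16, with 7 edges.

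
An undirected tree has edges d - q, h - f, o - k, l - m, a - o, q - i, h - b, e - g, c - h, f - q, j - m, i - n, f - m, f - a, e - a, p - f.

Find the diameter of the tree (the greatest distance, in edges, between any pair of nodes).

6

BFS from k reaches n last, at distance 6; BFS from n confirms no node is farther.
Path: k-o-a-f-q-i-n.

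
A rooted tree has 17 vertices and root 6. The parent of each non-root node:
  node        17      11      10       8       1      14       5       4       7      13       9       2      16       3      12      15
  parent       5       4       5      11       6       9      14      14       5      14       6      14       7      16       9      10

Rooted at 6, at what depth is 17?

4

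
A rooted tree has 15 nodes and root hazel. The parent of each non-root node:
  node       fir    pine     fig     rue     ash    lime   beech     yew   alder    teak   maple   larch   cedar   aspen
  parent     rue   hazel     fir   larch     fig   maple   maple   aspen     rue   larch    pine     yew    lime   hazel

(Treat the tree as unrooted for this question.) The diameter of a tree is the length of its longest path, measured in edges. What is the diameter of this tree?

Starting from cedar, a farthest node is ash at distance 11.
One longest path: cedar - lime - maple - pine - hazel - aspen - yew - larch - rue - fir - fig - ash.
So the diameter is 11.

11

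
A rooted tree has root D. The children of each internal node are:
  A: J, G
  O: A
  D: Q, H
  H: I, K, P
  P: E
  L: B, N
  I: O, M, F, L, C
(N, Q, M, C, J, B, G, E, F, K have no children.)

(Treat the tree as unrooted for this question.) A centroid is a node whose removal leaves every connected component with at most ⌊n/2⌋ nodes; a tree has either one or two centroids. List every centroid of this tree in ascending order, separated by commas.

I

Removing I splits the tree into components of sizes 6, 4, 3, 1, 1, 1; the largest is 6 ≤ ⌊17/2⌋ = 8.
Every other node leaves some component of size > 8, so the centroid is unique.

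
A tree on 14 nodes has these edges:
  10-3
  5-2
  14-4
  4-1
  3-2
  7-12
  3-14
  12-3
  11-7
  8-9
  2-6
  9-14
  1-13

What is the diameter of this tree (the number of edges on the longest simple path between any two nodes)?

7

A longest path is 13 – 1 – 4 – 14 – 3 – 12 – 7 – 11, with 7 edges.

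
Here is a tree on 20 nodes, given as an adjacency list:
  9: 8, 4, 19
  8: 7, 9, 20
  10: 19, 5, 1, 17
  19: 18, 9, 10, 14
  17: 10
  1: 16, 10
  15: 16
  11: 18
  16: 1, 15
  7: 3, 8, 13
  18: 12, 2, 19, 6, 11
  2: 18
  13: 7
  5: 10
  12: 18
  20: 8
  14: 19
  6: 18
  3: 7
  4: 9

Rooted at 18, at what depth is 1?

3

Path from 18 to 1: 18 → 19 → 10 → 1, which has 3 edges.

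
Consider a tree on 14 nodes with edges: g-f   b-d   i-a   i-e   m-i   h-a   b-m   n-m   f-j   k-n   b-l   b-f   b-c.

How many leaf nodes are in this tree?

8

Degree-1 nodes: c, d, e, g, h, j, k, l — 8 of them.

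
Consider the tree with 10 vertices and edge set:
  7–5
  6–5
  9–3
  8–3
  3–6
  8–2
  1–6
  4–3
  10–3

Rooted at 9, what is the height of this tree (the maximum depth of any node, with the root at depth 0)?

The longest root-to-leaf path is 9-3-6-5-7 (4 edges).

4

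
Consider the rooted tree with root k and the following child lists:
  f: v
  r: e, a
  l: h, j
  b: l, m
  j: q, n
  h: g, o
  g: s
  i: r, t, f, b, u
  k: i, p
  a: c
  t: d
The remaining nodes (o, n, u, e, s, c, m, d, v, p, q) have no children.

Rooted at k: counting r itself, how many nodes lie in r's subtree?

4

r's subtree: {r, a, e, c}, size 4.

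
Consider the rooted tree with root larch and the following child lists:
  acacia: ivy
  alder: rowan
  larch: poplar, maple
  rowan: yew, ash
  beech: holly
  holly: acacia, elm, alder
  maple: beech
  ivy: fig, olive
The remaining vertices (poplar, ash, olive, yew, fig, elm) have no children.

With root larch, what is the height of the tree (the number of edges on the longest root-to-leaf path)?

A deepest node is olive, reached by larch → maple → beech → holly → acacia → ivy → olive.
That path has 6 edges, so the height is 6.

6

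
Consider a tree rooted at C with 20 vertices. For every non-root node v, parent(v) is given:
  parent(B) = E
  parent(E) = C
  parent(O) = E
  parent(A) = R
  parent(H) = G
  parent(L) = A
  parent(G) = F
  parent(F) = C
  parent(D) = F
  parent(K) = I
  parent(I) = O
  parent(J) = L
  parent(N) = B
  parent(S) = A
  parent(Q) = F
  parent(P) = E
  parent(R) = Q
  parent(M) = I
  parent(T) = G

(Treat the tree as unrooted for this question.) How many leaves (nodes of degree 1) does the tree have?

Exactly 9 nodes have a single neighbour: D, H, J, K, M, N, P, S, T.

9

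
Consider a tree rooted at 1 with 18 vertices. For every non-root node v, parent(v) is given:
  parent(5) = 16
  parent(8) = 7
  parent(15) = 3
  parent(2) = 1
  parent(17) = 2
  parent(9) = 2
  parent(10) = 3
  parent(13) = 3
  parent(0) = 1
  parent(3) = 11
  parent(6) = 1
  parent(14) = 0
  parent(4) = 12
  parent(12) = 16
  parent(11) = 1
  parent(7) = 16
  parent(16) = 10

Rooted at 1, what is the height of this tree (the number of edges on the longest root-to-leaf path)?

6

A deepest node is 8, reached by 1 – 11 – 3 – 10 – 16 – 7 – 8.
That path has 6 edges, so the height is 6.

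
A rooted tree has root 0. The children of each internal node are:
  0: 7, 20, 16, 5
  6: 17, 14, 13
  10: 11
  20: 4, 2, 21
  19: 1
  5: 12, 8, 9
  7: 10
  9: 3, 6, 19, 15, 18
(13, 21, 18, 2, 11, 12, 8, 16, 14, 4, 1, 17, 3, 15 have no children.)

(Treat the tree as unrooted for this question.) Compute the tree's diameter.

7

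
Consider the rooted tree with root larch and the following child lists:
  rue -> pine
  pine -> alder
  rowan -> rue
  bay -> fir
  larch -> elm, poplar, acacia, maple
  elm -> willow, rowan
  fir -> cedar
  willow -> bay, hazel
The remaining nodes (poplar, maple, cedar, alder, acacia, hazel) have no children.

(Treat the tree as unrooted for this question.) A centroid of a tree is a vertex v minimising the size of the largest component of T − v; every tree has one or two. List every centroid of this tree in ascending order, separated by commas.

elm

Removing elm splits the tree into components of sizes 5, 4, 4; the largest is 5 ≤ ⌊14/2⌋ = 7.
Every other node leaves some component of size > 7, so the centroid is unique.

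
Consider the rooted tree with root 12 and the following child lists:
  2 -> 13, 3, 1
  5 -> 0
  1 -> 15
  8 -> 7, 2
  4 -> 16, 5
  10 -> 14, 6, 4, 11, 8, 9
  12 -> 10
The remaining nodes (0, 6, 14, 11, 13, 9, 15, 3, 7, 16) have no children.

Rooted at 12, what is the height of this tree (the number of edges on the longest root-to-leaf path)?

15 sits deepest: 12 – 10 – 8 – 2 – 1 – 15 — 5 edges from the root.

5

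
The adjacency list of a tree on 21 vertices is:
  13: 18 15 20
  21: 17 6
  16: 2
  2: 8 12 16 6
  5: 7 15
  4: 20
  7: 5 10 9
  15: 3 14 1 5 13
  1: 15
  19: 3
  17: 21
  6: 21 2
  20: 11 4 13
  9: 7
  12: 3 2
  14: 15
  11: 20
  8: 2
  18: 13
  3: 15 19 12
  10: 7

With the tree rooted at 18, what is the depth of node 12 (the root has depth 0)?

4

Path from 18 to 12: 18 → 13 → 15 → 3 → 12, which has 4 edges.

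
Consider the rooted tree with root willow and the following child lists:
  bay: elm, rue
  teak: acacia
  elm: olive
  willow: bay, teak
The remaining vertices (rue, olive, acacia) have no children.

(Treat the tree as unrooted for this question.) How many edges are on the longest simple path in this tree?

5

BFS from olive reaches acacia last, at distance 5; BFS from acacia confirms no node is farther.
Path: olive–elm–bay–willow–teak–acacia.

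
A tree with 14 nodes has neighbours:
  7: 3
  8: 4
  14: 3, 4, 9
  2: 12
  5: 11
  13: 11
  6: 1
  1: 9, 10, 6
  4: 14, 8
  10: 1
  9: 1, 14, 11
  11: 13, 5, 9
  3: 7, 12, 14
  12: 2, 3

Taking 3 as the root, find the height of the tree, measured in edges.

4

13 sits deepest: 3-14-9-11-13 — 4 edges from the root.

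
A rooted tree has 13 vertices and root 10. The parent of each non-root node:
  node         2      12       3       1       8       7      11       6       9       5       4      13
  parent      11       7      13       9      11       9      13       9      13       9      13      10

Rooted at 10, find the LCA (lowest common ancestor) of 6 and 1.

Ancestors of 6 (toward the root): 6, 9, 13, 10.
Ancestors of 1: 1, 9, 13, 10.
The deepest node appearing in both lists is 9.

9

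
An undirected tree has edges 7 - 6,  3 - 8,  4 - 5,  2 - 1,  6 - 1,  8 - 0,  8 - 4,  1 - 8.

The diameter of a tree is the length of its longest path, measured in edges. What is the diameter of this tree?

5

Starting from 7, a farthest node is 5 at distance 5.
One longest path: 7-6-1-8-4-5.
So the diameter is 5.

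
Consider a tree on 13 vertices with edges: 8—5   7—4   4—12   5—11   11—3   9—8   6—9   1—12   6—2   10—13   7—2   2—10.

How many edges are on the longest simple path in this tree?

10

Starting from 3, a farthest node is 1 at distance 10.
One longest path: 3 - 11 - 5 - 8 - 9 - 6 - 2 - 7 - 4 - 12 - 1.
So the diameter is 10.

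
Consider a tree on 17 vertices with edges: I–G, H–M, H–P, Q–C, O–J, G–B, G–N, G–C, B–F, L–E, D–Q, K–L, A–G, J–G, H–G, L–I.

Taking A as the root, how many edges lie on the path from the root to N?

Climbing from N to the root: N → G → A. That's 2 steps.

2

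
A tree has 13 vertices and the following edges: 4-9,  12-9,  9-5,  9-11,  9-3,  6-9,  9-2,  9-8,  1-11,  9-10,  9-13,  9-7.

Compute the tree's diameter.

A longest path is 1 - 11 - 9 - 13, with 3 edges.

3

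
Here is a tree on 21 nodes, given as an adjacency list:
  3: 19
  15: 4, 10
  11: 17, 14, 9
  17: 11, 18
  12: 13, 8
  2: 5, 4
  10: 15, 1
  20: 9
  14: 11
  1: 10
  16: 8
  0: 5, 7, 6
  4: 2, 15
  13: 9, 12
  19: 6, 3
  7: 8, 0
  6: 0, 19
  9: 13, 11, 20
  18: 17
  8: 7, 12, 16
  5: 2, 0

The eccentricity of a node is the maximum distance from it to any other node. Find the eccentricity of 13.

10

The node farthest from 13 is 1, via 13–12–8–7–0–5–2–4–15–10–1 — 10 edges.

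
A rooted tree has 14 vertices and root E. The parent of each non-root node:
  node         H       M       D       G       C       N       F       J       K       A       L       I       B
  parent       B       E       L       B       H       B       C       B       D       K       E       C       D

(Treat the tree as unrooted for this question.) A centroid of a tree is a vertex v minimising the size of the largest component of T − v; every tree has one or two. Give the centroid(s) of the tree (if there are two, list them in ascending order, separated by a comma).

B

Delete B: the remaining components have sizes 6, 4, 1, 1, 1. Max 6 ≤ 7, so B is a centroid.
No neighbour of B does as well, so B is the unique centroid.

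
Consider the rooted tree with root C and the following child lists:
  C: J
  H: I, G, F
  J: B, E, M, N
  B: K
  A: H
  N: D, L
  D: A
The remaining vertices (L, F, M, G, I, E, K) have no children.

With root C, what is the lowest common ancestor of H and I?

H

Ancestors of H (toward the root): H, A, D, N, J, C.
Ancestors of I: I, H, A, D, N, J, C.
The deepest node appearing in both lists is H.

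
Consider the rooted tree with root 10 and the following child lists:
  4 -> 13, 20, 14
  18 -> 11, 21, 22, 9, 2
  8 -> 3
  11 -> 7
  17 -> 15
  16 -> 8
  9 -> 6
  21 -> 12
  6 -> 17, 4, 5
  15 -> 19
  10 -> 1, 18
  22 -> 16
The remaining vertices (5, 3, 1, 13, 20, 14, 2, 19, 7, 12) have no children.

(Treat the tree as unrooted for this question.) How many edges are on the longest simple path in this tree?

9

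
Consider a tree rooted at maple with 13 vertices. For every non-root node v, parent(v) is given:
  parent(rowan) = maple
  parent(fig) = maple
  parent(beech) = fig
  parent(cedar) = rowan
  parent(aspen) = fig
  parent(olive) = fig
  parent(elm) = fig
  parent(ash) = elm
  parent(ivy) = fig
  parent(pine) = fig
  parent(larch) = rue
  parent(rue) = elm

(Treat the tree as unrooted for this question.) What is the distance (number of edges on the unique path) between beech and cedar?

4

The path is beech–fig–maple–rowan–cedar, which has 4 edges.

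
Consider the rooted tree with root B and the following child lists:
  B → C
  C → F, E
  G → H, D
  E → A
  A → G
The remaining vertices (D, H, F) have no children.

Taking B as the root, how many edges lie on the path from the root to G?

Path from B to G: B – C – E – A – G, which has 4 edges.

4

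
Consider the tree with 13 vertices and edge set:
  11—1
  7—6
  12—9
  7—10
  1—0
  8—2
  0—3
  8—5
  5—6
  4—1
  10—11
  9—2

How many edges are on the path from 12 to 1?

9

The path is 12 - 9 - 2 - 8 - 5 - 6 - 7 - 10 - 11 - 1, which has 9 edges.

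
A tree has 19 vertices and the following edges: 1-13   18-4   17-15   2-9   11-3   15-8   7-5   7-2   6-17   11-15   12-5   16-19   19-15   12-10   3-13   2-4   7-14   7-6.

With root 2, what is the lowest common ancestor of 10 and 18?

2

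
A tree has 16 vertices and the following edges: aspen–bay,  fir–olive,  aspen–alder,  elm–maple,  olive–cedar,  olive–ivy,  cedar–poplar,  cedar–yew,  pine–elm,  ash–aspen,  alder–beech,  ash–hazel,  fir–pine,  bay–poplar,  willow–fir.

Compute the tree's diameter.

Starting from beech, a farthest node is maple at distance 10.
One longest path: beech-alder-aspen-bay-poplar-cedar-olive-fir-pine-elm-maple.
So the diameter is 10.

10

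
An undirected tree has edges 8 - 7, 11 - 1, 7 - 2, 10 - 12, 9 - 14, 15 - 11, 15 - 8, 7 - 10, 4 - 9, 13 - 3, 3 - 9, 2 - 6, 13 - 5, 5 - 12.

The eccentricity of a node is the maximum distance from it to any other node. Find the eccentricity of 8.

8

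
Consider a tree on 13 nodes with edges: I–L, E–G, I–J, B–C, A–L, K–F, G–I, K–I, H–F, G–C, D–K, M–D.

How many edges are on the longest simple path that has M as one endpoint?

A farthest node from M is B.
The path M–D–K–I–G–C–B has 6 edges.

6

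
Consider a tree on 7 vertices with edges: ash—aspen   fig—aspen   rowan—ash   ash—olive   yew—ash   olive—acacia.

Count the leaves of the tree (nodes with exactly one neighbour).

4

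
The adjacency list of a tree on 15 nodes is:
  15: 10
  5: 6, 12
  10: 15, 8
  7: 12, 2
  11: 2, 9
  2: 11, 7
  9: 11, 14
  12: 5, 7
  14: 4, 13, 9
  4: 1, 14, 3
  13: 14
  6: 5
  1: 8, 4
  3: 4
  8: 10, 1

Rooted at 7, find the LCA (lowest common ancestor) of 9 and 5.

7

Path 9→root: 9 11 2 7; path 5→root: 5 12 7.
First common node: 7.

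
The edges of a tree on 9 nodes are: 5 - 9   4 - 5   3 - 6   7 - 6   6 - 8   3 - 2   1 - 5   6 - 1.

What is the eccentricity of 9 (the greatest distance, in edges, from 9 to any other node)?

Distances from 9 peak at 5, attained at 2.
9–5–1–6–3–2

5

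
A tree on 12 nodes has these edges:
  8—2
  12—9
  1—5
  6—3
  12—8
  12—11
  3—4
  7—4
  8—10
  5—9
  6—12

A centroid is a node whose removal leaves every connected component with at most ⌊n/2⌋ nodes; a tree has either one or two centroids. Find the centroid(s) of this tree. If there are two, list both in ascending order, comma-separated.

12

Removing 12 splits the tree into components of sizes 4, 3, 3, 1; the largest is 4 ≤ ⌊12/2⌋ = 6.
No neighbour of 12 does as well, so 12 is the unique centroid.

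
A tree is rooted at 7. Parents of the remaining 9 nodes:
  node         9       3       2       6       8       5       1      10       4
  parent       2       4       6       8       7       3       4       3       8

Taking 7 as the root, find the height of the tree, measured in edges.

4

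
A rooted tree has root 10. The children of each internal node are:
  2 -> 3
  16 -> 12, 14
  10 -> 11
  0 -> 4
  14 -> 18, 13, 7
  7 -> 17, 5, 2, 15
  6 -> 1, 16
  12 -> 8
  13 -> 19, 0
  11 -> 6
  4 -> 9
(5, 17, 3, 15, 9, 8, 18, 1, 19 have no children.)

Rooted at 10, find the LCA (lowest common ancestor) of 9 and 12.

16

Ancestors of 9 (toward the root): 9, 4, 0, 13, 14, 16, 6, 11, 10.
Ancestors of 12: 12, 16, 6, 11, 10.
The deepest node appearing in both lists is 16.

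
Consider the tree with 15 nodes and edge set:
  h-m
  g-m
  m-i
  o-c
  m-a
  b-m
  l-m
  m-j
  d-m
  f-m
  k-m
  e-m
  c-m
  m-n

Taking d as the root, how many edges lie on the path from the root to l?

d → m → l — 2 edges.

2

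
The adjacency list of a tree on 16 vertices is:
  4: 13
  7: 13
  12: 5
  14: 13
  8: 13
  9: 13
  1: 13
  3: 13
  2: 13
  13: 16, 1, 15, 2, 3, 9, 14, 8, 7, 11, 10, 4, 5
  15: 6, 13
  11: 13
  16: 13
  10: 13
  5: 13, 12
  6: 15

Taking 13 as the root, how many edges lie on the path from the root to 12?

Path from 13 to 12: 13–5–12, which has 2 edges.

2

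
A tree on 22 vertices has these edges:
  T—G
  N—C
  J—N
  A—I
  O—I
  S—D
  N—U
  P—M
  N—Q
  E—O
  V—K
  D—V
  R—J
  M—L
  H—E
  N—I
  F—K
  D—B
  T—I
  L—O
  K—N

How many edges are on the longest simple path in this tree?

A longest path is B - D - V - K - N - I - O - L - M - P, with 9 edges.

9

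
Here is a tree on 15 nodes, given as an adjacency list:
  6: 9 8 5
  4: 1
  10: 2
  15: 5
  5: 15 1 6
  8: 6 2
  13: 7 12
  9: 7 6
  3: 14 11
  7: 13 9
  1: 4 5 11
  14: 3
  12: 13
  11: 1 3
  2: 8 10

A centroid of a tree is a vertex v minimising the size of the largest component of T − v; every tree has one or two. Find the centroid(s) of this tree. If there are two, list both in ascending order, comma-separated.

Removing 6 splits the tree into components of sizes 7, 4, 3; the largest is 7 ≤ ⌊15/2⌋ = 7.
Every other node leaves some component of size > 7, so the centroid is unique.

6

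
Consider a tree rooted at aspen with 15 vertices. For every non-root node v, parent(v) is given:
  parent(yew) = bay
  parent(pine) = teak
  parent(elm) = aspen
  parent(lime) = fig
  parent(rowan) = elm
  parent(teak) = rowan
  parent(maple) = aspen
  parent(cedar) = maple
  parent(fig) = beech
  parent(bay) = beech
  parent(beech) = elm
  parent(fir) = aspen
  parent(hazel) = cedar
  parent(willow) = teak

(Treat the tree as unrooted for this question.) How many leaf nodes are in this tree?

Degree-1 nodes: fir, hazel, lime, pine, willow, yew — 6 of them.

6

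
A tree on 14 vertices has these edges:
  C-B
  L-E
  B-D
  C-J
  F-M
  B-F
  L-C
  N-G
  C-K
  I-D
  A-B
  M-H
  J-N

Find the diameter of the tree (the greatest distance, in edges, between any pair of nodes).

Starting from G, a farthest node is H at distance 7.
One longest path: G-N-J-C-B-F-M-H.
So the diameter is 7.

7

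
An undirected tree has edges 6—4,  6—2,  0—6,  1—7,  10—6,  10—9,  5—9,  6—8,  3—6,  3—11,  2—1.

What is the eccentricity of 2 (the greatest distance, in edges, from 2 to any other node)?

4

A farthest node from 2 is 5.
The path 2 – 6 – 10 – 9 – 5 has 4 edges.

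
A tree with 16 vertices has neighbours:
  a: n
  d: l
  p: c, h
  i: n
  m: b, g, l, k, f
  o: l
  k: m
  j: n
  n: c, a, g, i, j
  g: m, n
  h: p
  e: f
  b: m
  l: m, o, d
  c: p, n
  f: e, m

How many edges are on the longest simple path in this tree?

7

BFS from h reaches d last, at distance 7; BFS from d confirms no node is farther.
Path: h–p–c–n–g–m–l–d.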